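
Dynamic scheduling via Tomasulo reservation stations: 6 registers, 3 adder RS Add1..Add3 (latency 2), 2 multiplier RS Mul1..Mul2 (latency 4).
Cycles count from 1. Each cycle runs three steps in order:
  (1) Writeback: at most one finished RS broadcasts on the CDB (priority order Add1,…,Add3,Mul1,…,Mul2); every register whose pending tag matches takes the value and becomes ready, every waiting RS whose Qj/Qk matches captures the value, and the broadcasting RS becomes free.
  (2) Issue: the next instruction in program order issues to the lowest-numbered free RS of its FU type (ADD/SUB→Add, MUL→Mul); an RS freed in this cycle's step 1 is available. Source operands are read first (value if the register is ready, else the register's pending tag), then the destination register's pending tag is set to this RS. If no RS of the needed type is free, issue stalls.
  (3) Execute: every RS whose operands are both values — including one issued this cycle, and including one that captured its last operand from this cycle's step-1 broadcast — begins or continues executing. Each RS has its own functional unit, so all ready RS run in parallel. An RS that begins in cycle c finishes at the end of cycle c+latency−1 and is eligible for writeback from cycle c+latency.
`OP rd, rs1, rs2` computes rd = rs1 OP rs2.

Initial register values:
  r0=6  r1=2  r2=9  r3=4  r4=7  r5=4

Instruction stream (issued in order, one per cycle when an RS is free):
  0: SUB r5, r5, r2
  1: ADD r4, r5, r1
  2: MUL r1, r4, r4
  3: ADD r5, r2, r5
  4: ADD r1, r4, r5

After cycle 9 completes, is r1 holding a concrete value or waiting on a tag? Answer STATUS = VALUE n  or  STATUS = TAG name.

STATUS = VALUE 1

  c1: issue SUB r5<-Add1  regs: r0:6,r1:2,r2:9,r3:4,r4:7,r5:Add1
  c2: issue ADD r4<-Add2  regs: r0:6,r1:2,r2:9,r3:4,r4:Add2,r5:Add1
  c3: CDB Add1=-5; issue MUL r1<-Mul1  regs: r0:6,r1:Mul1,r2:9,r3:4,r4:Add2,r5:-5
  c4: issue ADD r5<-Add1  regs: r0:6,r1:Mul1,r2:9,r3:4,r4:Add2,r5:Add1
  c5: CDB Add2=-3; issue ADD r1<-Add2  regs: r0:6,r1:Add2,r2:9,r3:4,r4:-3,r5:Add1
  c6: CDB Add1=4  regs: r0:6,r1:Add2,r2:9,r3:4,r4:-3,r5:4
  c7: -  regs: r0:6,r1:Add2,r2:9,r3:4,r4:-3,r5:4
  c8: CDB Add2=1  regs: r0:6,r1:1,r2:9,r3:4,r4:-3,r5:4
  c9: CDB Mul1=9  regs: r0:6,r1:1,r2:9,r3:4,r4:-3,r5:4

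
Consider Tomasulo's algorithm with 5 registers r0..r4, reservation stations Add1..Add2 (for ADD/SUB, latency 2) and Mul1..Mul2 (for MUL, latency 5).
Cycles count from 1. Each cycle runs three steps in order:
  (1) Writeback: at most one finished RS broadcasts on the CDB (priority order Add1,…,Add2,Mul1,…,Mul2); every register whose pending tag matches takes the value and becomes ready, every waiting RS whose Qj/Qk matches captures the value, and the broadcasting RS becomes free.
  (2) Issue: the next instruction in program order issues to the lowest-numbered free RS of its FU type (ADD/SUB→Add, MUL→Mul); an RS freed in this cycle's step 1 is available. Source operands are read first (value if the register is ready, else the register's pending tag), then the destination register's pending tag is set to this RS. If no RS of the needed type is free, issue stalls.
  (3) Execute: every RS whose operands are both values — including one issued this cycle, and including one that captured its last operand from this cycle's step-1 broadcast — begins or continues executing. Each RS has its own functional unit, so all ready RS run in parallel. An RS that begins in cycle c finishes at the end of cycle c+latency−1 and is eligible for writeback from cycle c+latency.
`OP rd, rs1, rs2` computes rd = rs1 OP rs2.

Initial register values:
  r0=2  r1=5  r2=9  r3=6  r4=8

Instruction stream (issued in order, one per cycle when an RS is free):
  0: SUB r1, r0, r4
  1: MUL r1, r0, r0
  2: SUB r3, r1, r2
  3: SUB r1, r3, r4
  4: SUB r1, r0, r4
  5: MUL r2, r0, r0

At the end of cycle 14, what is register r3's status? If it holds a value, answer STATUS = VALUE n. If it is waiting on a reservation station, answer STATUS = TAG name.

  c1: issue SUB r1<-Add1  regs: r0:2,r1:Add1,r2:9,r3:6,r4:8
  c2: issue MUL r1<-Mul1  regs: r0:2,r1:Mul1,r2:9,r3:6,r4:8
  c3: CDB Add1=-6; issue SUB r3<-Add1  regs: r0:2,r1:Mul1,r2:9,r3:Add1,r4:8
  c4: issue SUB r1<-Add2  regs: r0:2,r1:Add2,r2:9,r3:Add1,r4:8
  c5: stall  regs: r0:2,r1:Add2,r2:9,r3:Add1,r4:8
  c6: stall  regs: r0:2,r1:Add2,r2:9,r3:Add1,r4:8
  c7: CDB Mul1=4; stall  regs: r0:2,r1:Add2,r2:9,r3:Add1,r4:8
  c8: stall  regs: r0:2,r1:Add2,r2:9,r3:Add1,r4:8
  c9: CDB Add1=-5; issue SUB r1<-Add1  regs: r0:2,r1:Add1,r2:9,r3:-5,r4:8
  c10: issue MUL r2<-Mul1  regs: r0:2,r1:Add1,r2:Mul1,r3:-5,r4:8
  c11: CDB Add1=-6  regs: r0:2,r1:-6,r2:Mul1,r3:-5,r4:8
  c12: CDB Add2=-13  regs: r0:2,r1:-6,r2:Mul1,r3:-5,r4:8
  c13: -  regs: r0:2,r1:-6,r2:Mul1,r3:-5,r4:8
  c14: -  regs: r0:2,r1:-6,r2:Mul1,r3:-5,r4:8

STATUS = VALUE -5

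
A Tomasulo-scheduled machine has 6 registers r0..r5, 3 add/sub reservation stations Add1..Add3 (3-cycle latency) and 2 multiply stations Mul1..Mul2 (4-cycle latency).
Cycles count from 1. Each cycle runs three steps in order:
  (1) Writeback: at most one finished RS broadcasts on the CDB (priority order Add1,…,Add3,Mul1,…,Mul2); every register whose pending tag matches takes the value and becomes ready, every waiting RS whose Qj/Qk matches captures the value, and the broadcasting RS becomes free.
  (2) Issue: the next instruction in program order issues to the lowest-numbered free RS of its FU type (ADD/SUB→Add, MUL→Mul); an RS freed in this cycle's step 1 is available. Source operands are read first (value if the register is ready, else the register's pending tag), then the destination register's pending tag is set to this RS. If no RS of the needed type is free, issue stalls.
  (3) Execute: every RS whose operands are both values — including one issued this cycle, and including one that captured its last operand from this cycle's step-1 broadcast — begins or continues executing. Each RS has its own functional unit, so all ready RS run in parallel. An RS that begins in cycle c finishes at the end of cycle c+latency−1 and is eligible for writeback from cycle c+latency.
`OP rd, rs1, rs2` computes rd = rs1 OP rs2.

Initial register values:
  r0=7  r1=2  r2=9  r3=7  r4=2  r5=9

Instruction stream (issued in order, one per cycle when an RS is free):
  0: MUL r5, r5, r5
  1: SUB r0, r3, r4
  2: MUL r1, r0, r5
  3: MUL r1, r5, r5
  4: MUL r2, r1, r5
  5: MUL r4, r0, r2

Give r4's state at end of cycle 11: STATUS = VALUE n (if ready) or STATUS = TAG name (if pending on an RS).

STATUS = TAG Mul2

  c1: issue MUL r5<-Mul1  regs: r0:7,r1:2,r2:9,r3:7,r4:2,r5:Mul1
  c2: issue SUB r0<-Add1  regs: r0:Add1,r1:2,r2:9,r3:7,r4:2,r5:Mul1
  c3: issue MUL r1<-Mul2  regs: r0:Add1,r1:Mul2,r2:9,r3:7,r4:2,r5:Mul1
  c4: stall  regs: r0:Add1,r1:Mul2,r2:9,r3:7,r4:2,r5:Mul1
  c5: CDB Add1=5; stall  regs: r0:5,r1:Mul2,r2:9,r3:7,r4:2,r5:Mul1
  c6: CDB Mul1=81; issue MUL r1<-Mul1  regs: r0:5,r1:Mul1,r2:9,r3:7,r4:2,r5:81
  c7: stall  regs: r0:5,r1:Mul1,r2:9,r3:7,r4:2,r5:81
  c8: stall  regs: r0:5,r1:Mul1,r2:9,r3:7,r4:2,r5:81
  c9: stall  regs: r0:5,r1:Mul1,r2:9,r3:7,r4:2,r5:81
  c10: CDB Mul1=6561; issue MUL r2<-Mul1  regs: r0:5,r1:6561,r2:Mul1,r3:7,r4:2,r5:81
  c11: CDB Mul2=405; issue MUL r4<-Mul2  regs: r0:5,r1:6561,r2:Mul1,r3:7,r4:Mul2,r5:81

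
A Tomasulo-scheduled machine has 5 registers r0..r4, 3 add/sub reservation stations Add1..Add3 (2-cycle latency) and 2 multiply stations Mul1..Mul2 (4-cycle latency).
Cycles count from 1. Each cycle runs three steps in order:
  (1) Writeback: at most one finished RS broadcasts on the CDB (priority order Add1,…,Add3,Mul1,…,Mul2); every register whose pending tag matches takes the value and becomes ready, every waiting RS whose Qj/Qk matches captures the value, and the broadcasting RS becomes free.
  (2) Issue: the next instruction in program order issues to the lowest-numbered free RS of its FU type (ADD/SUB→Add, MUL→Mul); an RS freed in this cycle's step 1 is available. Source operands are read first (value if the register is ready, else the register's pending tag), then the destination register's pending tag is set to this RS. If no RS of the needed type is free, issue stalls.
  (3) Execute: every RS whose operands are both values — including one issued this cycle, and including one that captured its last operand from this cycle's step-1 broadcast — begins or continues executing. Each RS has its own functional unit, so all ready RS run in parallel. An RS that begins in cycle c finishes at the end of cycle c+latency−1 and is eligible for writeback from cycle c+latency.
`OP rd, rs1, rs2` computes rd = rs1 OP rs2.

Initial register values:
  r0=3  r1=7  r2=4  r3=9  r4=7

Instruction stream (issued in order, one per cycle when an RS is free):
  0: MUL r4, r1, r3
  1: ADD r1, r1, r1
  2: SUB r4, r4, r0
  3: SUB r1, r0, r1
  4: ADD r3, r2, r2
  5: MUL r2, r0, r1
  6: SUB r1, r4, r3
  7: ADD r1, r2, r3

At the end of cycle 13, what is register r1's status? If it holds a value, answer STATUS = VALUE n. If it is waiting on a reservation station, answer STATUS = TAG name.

cycle 1: issue MUL r4<-Mul1 // r0:3,r1:7,r2:4,r3:9,r4:Mul1
cycle 2: issue ADD r1<-Add1 // r0:3,r1:Add1,r2:4,r3:9,r4:Mul1
cycle 3: issue SUB r4<-Add2 // r0:3,r1:Add1,r2:4,r3:9,r4:Add2
cycle 4: CDB Add1=14; issue SUB r1<-Add1 // r0:3,r1:Add1,r2:4,r3:9,r4:Add2
cycle 5: CDB Mul1=63; issue ADD r3<-Add3 // r0:3,r1:Add1,r2:4,r3:Add3,r4:Add2
cycle 6: CDB Add1=-11; issue MUL r2<-Mul1 // r0:3,r1:-11,r2:Mul1,r3:Add3,r4:Add2
cycle 7: CDB Add2=60; issue SUB r1<-Add1 // r0:3,r1:Add1,r2:Mul1,r3:Add3,r4:60
cycle 8: CDB Add3=8; issue ADD r1<-Add2 // r0:3,r1:Add2,r2:Mul1,r3:8,r4:60
cycle 9: - // r0:3,r1:Add2,r2:Mul1,r3:8,r4:60
cycle 10: CDB Add1=52 // r0:3,r1:Add2,r2:Mul1,r3:8,r4:60
cycle 11: CDB Mul1=-33 // r0:3,r1:Add2,r2:-33,r3:8,r4:60
cycle 12: - // r0:3,r1:Add2,r2:-33,r3:8,r4:60
cycle 13: CDB Add2=-25 // r0:3,r1:-25,r2:-33,r3:8,r4:60

STATUS = VALUE -25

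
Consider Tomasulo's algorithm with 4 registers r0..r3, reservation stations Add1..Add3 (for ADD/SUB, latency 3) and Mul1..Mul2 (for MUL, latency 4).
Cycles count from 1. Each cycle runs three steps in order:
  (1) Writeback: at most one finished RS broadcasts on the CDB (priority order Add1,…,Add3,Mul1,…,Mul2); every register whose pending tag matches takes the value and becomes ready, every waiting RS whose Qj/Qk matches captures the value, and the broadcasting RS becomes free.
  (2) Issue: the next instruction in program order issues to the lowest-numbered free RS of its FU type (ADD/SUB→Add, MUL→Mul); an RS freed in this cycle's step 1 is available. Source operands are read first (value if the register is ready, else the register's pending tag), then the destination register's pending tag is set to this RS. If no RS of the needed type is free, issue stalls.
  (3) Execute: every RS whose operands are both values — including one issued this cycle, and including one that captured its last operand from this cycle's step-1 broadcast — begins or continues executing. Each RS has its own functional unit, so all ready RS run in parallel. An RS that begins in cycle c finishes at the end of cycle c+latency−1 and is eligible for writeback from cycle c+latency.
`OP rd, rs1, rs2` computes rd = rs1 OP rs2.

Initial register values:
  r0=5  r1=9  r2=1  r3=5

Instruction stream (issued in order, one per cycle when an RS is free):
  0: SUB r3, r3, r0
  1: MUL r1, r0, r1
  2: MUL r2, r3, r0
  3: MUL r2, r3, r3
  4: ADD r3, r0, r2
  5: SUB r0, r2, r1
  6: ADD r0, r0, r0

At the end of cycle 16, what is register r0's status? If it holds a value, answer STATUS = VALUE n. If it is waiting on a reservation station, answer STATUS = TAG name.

STATUS = TAG Add3

cycle 1: issue SUB r3<-Add1 // r0:5,r1:9,r2:1,r3:Add1
cycle 2: issue MUL r1<-Mul1 // r0:5,r1:Mul1,r2:1,r3:Add1
cycle 3: issue MUL r2<-Mul2 // r0:5,r1:Mul1,r2:Mul2,r3:Add1
cycle 4: CDB Add1=0; stall // r0:5,r1:Mul1,r2:Mul2,r3:0
cycle 5: stall // r0:5,r1:Mul1,r2:Mul2,r3:0
cycle 6: CDB Mul1=45; issue MUL r2<-Mul1 // r0:5,r1:45,r2:Mul1,r3:0
cycle 7: issue ADD r3<-Add1 // r0:5,r1:45,r2:Mul1,r3:Add1
cycle 8: CDB Mul2=0; issue SUB r0<-Add2 // r0:Add2,r1:45,r2:Mul1,r3:Add1
cycle 9: issue ADD r0<-Add3 // r0:Add3,r1:45,r2:Mul1,r3:Add1
cycle 10: CDB Mul1=0 // r0:Add3,r1:45,r2:0,r3:Add1
cycle 11: - // r0:Add3,r1:45,r2:0,r3:Add1
cycle 12: - // r0:Add3,r1:45,r2:0,r3:Add1
cycle 13: CDB Add1=5 // r0:Add3,r1:45,r2:0,r3:5
cycle 14: CDB Add2=-45 // r0:Add3,r1:45,r2:0,r3:5
cycle 15: - // r0:Add3,r1:45,r2:0,r3:5
cycle 16: - // r0:Add3,r1:45,r2:0,r3:5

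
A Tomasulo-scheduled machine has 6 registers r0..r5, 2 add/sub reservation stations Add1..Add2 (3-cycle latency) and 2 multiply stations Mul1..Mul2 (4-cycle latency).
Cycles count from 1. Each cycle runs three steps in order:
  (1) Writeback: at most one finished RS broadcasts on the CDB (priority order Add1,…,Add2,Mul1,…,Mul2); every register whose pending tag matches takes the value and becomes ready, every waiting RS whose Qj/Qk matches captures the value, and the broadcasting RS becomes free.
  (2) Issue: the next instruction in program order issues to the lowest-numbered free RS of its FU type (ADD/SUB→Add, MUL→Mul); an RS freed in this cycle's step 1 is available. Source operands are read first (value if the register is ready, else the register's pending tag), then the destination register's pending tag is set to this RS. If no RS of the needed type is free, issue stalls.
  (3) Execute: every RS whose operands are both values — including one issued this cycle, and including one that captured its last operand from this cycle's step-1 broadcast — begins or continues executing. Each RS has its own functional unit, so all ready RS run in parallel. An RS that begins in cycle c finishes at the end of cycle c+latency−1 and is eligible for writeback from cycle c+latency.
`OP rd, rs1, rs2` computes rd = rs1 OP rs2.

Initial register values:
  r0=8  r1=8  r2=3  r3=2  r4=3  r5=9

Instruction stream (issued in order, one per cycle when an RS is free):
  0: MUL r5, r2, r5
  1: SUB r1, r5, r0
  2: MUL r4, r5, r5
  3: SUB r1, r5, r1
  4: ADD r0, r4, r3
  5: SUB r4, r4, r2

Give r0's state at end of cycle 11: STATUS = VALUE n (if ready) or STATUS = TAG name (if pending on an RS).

STATUS = TAG Add1

cycle 1: issue MUL r5<-Mul1 // r0:8,r1:8,r2:3,r3:2,r4:3,r5:Mul1
cycle 2: issue SUB r1<-Add1 // r0:8,r1:Add1,r2:3,r3:2,r4:3,r5:Mul1
cycle 3: issue MUL r4<-Mul2 // r0:8,r1:Add1,r2:3,r3:2,r4:Mul2,r5:Mul1
cycle 4: issue SUB r1<-Add2 // r0:8,r1:Add2,r2:3,r3:2,r4:Mul2,r5:Mul1
cycle 5: CDB Mul1=27; stall // r0:8,r1:Add2,r2:3,r3:2,r4:Mul2,r5:27
cycle 6: stall // r0:8,r1:Add2,r2:3,r3:2,r4:Mul2,r5:27
cycle 7: stall // r0:8,r1:Add2,r2:3,r3:2,r4:Mul2,r5:27
cycle 8: CDB Add1=19; issue ADD r0<-Add1 // r0:Add1,r1:Add2,r2:3,r3:2,r4:Mul2,r5:27
cycle 9: CDB Mul2=729; stall // r0:Add1,r1:Add2,r2:3,r3:2,r4:729,r5:27
cycle 10: stall // r0:Add1,r1:Add2,r2:3,r3:2,r4:729,r5:27
cycle 11: CDB Add2=8; issue SUB r4<-Add2 // r0:Add1,r1:8,r2:3,r3:2,r4:Add2,r5:27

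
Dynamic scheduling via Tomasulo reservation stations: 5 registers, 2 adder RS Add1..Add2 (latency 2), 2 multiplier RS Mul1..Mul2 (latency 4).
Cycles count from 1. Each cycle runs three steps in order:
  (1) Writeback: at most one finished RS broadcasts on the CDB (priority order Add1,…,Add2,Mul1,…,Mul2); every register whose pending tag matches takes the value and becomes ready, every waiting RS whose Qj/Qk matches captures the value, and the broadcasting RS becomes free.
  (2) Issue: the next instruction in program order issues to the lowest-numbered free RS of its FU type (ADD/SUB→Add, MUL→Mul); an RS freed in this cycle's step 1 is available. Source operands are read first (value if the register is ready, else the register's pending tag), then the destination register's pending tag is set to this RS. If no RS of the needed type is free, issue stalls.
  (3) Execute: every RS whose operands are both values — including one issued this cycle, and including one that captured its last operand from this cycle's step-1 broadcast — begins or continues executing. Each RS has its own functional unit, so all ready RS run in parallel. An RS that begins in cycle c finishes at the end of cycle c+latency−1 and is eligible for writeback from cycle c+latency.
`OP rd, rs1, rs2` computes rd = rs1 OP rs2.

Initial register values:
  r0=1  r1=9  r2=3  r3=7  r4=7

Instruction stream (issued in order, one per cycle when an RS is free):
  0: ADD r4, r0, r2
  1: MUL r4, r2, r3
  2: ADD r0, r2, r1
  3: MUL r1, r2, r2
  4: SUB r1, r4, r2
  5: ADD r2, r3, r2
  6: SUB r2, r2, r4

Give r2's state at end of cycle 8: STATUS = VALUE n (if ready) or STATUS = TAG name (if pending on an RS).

cycle 1: issue ADD r4<-Add1 // r0:1,r1:9,r2:3,r3:7,r4:Add1
cycle 2: issue MUL r4<-Mul1 // r0:1,r1:9,r2:3,r3:7,r4:Mul1
cycle 3: CDB Add1=4; issue ADD r0<-Add1 // r0:Add1,r1:9,r2:3,r3:7,r4:Mul1
cycle 4: issue MUL r1<-Mul2 // r0:Add1,r1:Mul2,r2:3,r3:7,r4:Mul1
cycle 5: CDB Add1=12; issue SUB r1<-Add1 // r0:12,r1:Add1,r2:3,r3:7,r4:Mul1
cycle 6: CDB Mul1=21; issue ADD r2<-Add2 // r0:12,r1:Add1,r2:Add2,r3:7,r4:21
cycle 7: stall // r0:12,r1:Add1,r2:Add2,r3:7,r4:21
cycle 8: CDB Add1=18; issue SUB r2<-Add1 // r0:12,r1:18,r2:Add1,r3:7,r4:21

STATUS = TAG Add1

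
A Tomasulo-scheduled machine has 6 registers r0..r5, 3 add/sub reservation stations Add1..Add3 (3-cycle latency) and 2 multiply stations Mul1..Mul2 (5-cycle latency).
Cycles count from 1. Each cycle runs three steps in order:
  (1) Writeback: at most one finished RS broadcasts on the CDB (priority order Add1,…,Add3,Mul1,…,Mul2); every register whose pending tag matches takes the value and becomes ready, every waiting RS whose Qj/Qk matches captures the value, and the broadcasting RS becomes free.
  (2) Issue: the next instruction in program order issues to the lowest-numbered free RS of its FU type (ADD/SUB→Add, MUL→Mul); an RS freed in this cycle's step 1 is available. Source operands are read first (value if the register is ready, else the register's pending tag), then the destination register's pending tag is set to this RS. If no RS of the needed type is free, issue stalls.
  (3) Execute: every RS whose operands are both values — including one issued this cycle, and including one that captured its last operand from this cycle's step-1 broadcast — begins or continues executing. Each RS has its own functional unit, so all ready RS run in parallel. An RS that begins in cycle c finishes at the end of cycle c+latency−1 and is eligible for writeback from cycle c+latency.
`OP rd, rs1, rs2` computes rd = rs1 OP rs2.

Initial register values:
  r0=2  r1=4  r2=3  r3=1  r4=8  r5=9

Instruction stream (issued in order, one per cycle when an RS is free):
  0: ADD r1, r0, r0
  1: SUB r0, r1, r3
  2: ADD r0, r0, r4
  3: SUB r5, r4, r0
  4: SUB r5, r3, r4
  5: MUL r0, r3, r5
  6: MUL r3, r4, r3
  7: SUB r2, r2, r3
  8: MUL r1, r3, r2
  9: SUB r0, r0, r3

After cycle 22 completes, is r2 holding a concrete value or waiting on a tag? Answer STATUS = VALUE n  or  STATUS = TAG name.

STATUS = VALUE -5

  c1: issue ADD r1<-Add1  regs: r0:2,r1:Add1,r2:3,r3:1,r4:8,r5:9
  c2: issue SUB r0<-Add2  regs: r0:Add2,r1:Add1,r2:3,r3:1,r4:8,r5:9
  c3: issue ADD r0<-Add3  regs: r0:Add3,r1:Add1,r2:3,r3:1,r4:8,r5:9
  c4: CDB Add1=4; issue SUB r5<-Add1  regs: r0:Add3,r1:4,r2:3,r3:1,r4:8,r5:Add1
  c5: stall  regs: r0:Add3,r1:4,r2:3,r3:1,r4:8,r5:Add1
  c6: stall  regs: r0:Add3,r1:4,r2:3,r3:1,r4:8,r5:Add1
  c7: CDB Add2=3; issue SUB r5<-Add2  regs: r0:Add3,r1:4,r2:3,r3:1,r4:8,r5:Add2
  c8: issue MUL r0<-Mul1  regs: r0:Mul1,r1:4,r2:3,r3:1,r4:8,r5:Add2
  c9: issue MUL r3<-Mul2  regs: r0:Mul1,r1:4,r2:3,r3:Mul2,r4:8,r5:Add2
  c10: CDB Add2=-7; issue SUB r2<-Add2  regs: r0:Mul1,r1:4,r2:Add2,r3:Mul2,r4:8,r5:-7
  c11: CDB Add3=11; stall  regs: r0:Mul1,r1:4,r2:Add2,r3:Mul2,r4:8,r5:-7
  c12: stall  regs: r0:Mul1,r1:4,r2:Add2,r3:Mul2,r4:8,r5:-7
  c13: stall  regs: r0:Mul1,r1:4,r2:Add2,r3:Mul2,r4:8,r5:-7
  c14: CDB Add1=-3; stall  regs: r0:Mul1,r1:4,r2:Add2,r3:Mul2,r4:8,r5:-7
  c15: CDB Mul1=-7; issue MUL r1<-Mul1  regs: r0:-7,r1:Mul1,r2:Add2,r3:Mul2,r4:8,r5:-7
  c16: CDB Mul2=8; issue SUB r0<-Add1  regs: r0:Add1,r1:Mul1,r2:Add2,r3:8,r4:8,r5:-7
  c17: -  regs: r0:Add1,r1:Mul1,r2:Add2,r3:8,r4:8,r5:-7
  c18: -  regs: r0:Add1,r1:Mul1,r2:Add2,r3:8,r4:8,r5:-7
  c19: CDB Add1=-15  regs: r0:-15,r1:Mul1,r2:Add2,r3:8,r4:8,r5:-7
  c20: CDB Add2=-5  regs: r0:-15,r1:Mul1,r2:-5,r3:8,r4:8,r5:-7
  c21: -  regs: r0:-15,r1:Mul1,r2:-5,r3:8,r4:8,r5:-7
  c22: -  regs: r0:-15,r1:Mul1,r2:-5,r3:8,r4:8,r5:-7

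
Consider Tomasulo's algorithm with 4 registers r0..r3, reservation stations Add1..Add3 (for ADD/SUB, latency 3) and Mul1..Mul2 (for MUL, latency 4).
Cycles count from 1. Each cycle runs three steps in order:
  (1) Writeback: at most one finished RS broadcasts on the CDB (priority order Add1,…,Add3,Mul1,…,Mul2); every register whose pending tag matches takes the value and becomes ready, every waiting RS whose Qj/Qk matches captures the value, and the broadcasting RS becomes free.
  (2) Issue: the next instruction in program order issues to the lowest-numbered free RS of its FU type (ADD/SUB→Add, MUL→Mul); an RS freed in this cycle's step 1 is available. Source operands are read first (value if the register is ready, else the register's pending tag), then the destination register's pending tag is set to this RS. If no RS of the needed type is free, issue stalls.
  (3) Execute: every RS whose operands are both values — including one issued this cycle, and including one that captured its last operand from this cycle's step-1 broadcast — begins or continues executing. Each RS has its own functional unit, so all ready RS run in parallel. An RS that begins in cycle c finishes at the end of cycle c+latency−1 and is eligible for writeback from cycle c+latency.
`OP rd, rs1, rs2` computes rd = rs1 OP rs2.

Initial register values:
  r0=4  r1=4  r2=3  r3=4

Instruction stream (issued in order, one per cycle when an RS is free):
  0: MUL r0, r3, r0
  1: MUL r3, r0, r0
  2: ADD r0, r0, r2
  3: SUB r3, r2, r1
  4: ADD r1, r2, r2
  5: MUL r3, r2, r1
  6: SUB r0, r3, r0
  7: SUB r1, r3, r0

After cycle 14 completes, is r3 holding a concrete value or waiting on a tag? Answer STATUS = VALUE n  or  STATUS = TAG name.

STATUS = VALUE 18

  c1: issue MUL r0<-Mul1  regs: r0:Mul1,r1:4,r2:3,r3:4
  c2: issue MUL r3<-Mul2  regs: r0:Mul1,r1:4,r2:3,r3:Mul2
  c3: issue ADD r0<-Add1  regs: r0:Add1,r1:4,r2:3,r3:Mul2
  c4: issue SUB r3<-Add2  regs: r0:Add1,r1:4,r2:3,r3:Add2
  c5: CDB Mul1=16; issue ADD r1<-Add3  regs: r0:Add1,r1:Add3,r2:3,r3:Add2
  c6: issue MUL r3<-Mul1  regs: r0:Add1,r1:Add3,r2:3,r3:Mul1
  c7: CDB Add2=-1; issue SUB r0<-Add2  regs: r0:Add2,r1:Add3,r2:3,r3:Mul1
  c8: CDB Add1=19; issue SUB r1<-Add1  regs: r0:Add2,r1:Add1,r2:3,r3:Mul1
  c9: CDB Add3=6  regs: r0:Add2,r1:Add1,r2:3,r3:Mul1
  c10: CDB Mul2=256  regs: r0:Add2,r1:Add1,r2:3,r3:Mul1
  c11: -  regs: r0:Add2,r1:Add1,r2:3,r3:Mul1
  c12: -  regs: r0:Add2,r1:Add1,r2:3,r3:Mul1
  c13: CDB Mul1=18  regs: r0:Add2,r1:Add1,r2:3,r3:18
  c14: -  regs: r0:Add2,r1:Add1,r2:3,r3:18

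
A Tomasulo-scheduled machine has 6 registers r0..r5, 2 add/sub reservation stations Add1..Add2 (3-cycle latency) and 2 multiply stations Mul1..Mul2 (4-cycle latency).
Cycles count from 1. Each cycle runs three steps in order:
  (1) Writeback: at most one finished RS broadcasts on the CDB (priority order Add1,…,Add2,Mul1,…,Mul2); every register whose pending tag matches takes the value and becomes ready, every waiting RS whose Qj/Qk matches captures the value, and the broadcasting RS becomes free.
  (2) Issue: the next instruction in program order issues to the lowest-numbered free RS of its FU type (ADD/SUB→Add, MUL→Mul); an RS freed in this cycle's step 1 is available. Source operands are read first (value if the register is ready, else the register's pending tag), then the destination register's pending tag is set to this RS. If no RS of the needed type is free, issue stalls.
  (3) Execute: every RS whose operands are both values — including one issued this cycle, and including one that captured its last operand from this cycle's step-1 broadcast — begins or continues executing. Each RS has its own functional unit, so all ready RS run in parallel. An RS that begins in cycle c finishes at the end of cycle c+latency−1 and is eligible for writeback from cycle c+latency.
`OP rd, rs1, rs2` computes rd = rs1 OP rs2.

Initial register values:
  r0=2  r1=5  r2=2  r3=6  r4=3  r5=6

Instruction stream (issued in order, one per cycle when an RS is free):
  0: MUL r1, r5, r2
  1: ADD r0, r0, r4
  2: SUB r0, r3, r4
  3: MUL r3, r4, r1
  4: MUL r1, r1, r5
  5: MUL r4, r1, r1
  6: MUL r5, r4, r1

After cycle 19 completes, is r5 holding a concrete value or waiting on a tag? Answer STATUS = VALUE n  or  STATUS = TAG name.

cycle 1: issue MUL r1<-Mul1 // r0:2,r1:Mul1,r2:2,r3:6,r4:3,r5:6
cycle 2: issue ADD r0<-Add1 // r0:Add1,r1:Mul1,r2:2,r3:6,r4:3,r5:6
cycle 3: issue SUB r0<-Add2 // r0:Add2,r1:Mul1,r2:2,r3:6,r4:3,r5:6
cycle 4: issue MUL r3<-Mul2 // r0:Add2,r1:Mul1,r2:2,r3:Mul2,r4:3,r5:6
cycle 5: CDB Add1=5; stall // r0:Add2,r1:Mul1,r2:2,r3:Mul2,r4:3,r5:6
cycle 6: CDB Add2=3; stall // r0:3,r1:Mul1,r2:2,r3:Mul2,r4:3,r5:6
cycle 7: CDB Mul1=12; issue MUL r1<-Mul1 // r0:3,r1:Mul1,r2:2,r3:Mul2,r4:3,r5:6
cycle 8: stall // r0:3,r1:Mul1,r2:2,r3:Mul2,r4:3,r5:6
cycle 9: stall // r0:3,r1:Mul1,r2:2,r3:Mul2,r4:3,r5:6
cycle 10: stall // r0:3,r1:Mul1,r2:2,r3:Mul2,r4:3,r5:6
cycle 11: CDB Mul1=72; issue MUL r4<-Mul1 // r0:3,r1:72,r2:2,r3:Mul2,r4:Mul1,r5:6
cycle 12: CDB Mul2=36; issue MUL r5<-Mul2 // r0:3,r1:72,r2:2,r3:36,r4:Mul1,r5:Mul2
cycle 13: - // r0:3,r1:72,r2:2,r3:36,r4:Mul1,r5:Mul2
cycle 14: - // r0:3,r1:72,r2:2,r3:36,r4:Mul1,r5:Mul2
cycle 15: CDB Mul1=5184 // r0:3,r1:72,r2:2,r3:36,r4:5184,r5:Mul2
cycle 16: - // r0:3,r1:72,r2:2,r3:36,r4:5184,r5:Mul2
cycle 17: - // r0:3,r1:72,r2:2,r3:36,r4:5184,r5:Mul2
cycle 18: - // r0:3,r1:72,r2:2,r3:36,r4:5184,r5:Mul2
cycle 19: CDB Mul2=373248 // r0:3,r1:72,r2:2,r3:36,r4:5184,r5:373248

STATUS = VALUE 373248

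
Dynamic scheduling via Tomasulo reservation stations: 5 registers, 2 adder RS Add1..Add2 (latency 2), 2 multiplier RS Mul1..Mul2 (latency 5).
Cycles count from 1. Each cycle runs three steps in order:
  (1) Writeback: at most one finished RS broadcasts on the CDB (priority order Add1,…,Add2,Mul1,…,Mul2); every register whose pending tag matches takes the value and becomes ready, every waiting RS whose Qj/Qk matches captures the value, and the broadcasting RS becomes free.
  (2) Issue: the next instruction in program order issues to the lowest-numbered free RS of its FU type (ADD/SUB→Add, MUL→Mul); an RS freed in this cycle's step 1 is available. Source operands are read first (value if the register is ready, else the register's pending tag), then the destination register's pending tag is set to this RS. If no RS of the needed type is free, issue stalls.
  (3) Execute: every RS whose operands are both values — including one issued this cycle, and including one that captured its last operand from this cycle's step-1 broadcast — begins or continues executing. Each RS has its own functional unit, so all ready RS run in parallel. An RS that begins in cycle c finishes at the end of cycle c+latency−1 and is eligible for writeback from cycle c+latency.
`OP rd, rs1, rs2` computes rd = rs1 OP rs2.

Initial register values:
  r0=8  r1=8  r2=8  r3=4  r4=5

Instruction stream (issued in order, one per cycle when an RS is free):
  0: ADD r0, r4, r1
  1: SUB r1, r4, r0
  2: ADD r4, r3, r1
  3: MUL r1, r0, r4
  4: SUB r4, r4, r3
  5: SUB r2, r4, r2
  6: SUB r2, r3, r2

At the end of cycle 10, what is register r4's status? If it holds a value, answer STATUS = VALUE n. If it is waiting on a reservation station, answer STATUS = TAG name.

  c1: issue ADD r0<-Add1  regs: r0:Add1,r1:8,r2:8,r3:4,r4:5
  c2: issue SUB r1<-Add2  regs: r0:Add1,r1:Add2,r2:8,r3:4,r4:5
  c3: CDB Add1=13; issue ADD r4<-Add1  regs: r0:13,r1:Add2,r2:8,r3:4,r4:Add1
  c4: issue MUL r1<-Mul1  regs: r0:13,r1:Mul1,r2:8,r3:4,r4:Add1
  c5: CDB Add2=-8; issue SUB r4<-Add2  regs: r0:13,r1:Mul1,r2:8,r3:4,r4:Add2
  c6: stall  regs: r0:13,r1:Mul1,r2:8,r3:4,r4:Add2
  c7: CDB Add1=-4; issue SUB r2<-Add1  regs: r0:13,r1:Mul1,r2:Add1,r3:4,r4:Add2
  c8: stall  regs: r0:13,r1:Mul1,r2:Add1,r3:4,r4:Add2
  c9: CDB Add2=-8; issue SUB r2<-Add2  regs: r0:13,r1:Mul1,r2:Add2,r3:4,r4:-8
  c10: -  regs: r0:13,r1:Mul1,r2:Add2,r3:4,r4:-8

STATUS = VALUE -8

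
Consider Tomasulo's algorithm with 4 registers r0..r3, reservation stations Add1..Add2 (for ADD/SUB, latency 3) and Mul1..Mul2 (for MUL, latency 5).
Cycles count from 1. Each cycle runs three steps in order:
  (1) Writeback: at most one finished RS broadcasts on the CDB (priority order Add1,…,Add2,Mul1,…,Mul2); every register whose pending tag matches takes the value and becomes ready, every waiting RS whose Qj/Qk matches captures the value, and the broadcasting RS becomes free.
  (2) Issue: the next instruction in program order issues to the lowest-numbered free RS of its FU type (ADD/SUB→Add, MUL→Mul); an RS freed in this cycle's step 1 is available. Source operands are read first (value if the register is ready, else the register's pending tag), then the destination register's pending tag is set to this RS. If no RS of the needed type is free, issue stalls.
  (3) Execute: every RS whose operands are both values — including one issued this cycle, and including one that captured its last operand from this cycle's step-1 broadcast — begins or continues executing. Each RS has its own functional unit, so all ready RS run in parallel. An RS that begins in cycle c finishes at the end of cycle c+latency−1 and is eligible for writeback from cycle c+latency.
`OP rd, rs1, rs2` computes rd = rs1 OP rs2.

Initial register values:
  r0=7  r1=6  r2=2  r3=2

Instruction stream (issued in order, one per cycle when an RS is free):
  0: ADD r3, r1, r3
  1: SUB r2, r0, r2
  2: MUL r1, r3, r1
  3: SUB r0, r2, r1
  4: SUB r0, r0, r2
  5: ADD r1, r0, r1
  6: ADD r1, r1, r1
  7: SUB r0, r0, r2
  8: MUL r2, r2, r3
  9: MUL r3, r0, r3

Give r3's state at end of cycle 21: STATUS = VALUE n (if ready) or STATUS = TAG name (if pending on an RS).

  c1: issue ADD r3<-Add1  regs: r0:7,r1:6,r2:2,r3:Add1
  c2: issue SUB r2<-Add2  regs: r0:7,r1:6,r2:Add2,r3:Add1
  c3: issue MUL r1<-Mul1  regs: r0:7,r1:Mul1,r2:Add2,r3:Add1
  c4: CDB Add1=8; issue SUB r0<-Add1  regs: r0:Add1,r1:Mul1,r2:Add2,r3:8
  c5: CDB Add2=5; issue SUB r0<-Add2  regs: r0:Add2,r1:Mul1,r2:5,r3:8
  c6: stall  regs: r0:Add2,r1:Mul1,r2:5,r3:8
  c7: stall  regs: r0:Add2,r1:Mul1,r2:5,r3:8
  c8: stall  regs: r0:Add2,r1:Mul1,r2:5,r3:8
  c9: CDB Mul1=48; stall  regs: r0:Add2,r1:48,r2:5,r3:8
  c10: stall  regs: r0:Add2,r1:48,r2:5,r3:8
  c11: stall  regs: r0:Add2,r1:48,r2:5,r3:8
  c12: CDB Add1=-43; issue ADD r1<-Add1  regs: r0:Add2,r1:Add1,r2:5,r3:8
  c13: stall  regs: r0:Add2,r1:Add1,r2:5,r3:8
  c14: stall  regs: r0:Add2,r1:Add1,r2:5,r3:8
  c15: CDB Add2=-48; issue ADD r1<-Add2  regs: r0:-48,r1:Add2,r2:5,r3:8
  c16: stall  regs: r0:-48,r1:Add2,r2:5,r3:8
  c17: stall  regs: r0:-48,r1:Add2,r2:5,r3:8
  c18: CDB Add1=0; issue SUB r0<-Add1  regs: r0:Add1,r1:Add2,r2:5,r3:8
  c19: issue MUL r2<-Mul1  regs: r0:Add1,r1:Add2,r2:Mul1,r3:8
  c20: issue MUL r3<-Mul2  regs: r0:Add1,r1:Add2,r2:Mul1,r3:Mul2
  c21: CDB Add1=-53  regs: r0:-53,r1:Add2,r2:Mul1,r3:Mul2

STATUS = TAG Mul2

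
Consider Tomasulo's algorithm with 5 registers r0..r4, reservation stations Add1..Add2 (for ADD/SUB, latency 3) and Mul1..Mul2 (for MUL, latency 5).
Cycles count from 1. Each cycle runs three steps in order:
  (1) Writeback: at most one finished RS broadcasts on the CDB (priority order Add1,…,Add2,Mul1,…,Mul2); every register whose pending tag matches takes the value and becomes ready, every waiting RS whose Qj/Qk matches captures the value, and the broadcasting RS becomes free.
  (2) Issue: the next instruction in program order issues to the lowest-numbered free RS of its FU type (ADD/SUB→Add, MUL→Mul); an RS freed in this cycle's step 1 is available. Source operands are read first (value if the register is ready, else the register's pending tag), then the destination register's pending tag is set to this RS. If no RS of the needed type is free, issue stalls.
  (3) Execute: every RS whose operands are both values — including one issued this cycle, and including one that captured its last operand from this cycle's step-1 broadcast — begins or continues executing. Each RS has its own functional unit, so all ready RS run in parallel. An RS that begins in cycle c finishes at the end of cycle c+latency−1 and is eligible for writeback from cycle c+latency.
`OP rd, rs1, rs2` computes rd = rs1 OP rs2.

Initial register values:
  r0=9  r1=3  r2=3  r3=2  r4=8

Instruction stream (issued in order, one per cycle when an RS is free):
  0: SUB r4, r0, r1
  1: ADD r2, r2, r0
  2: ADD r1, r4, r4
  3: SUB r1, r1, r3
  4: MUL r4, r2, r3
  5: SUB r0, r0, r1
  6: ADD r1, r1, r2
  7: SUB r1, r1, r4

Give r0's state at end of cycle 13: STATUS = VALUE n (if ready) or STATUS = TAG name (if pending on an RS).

STATUS = VALUE -1

  c1: issue SUB r4<-Add1  regs: r0:9,r1:3,r2:3,r3:2,r4:Add1
  c2: issue ADD r2<-Add2  regs: r0:9,r1:3,r2:Add2,r3:2,r4:Add1
  c3: stall  regs: r0:9,r1:3,r2:Add2,r3:2,r4:Add1
  c4: CDB Add1=6; issue ADD r1<-Add1  regs: r0:9,r1:Add1,r2:Add2,r3:2,r4:6
  c5: CDB Add2=12; issue SUB r1<-Add2  regs: r0:9,r1:Add2,r2:12,r3:2,r4:6
  c6: issue MUL r4<-Mul1  regs: r0:9,r1:Add2,r2:12,r3:2,r4:Mul1
  c7: CDB Add1=12; issue SUB r0<-Add1  regs: r0:Add1,r1:Add2,r2:12,r3:2,r4:Mul1
  c8: stall  regs: r0:Add1,r1:Add2,r2:12,r3:2,r4:Mul1
  c9: stall  regs: r0:Add1,r1:Add2,r2:12,r3:2,r4:Mul1
  c10: CDB Add2=10; issue ADD r1<-Add2  regs: r0:Add1,r1:Add2,r2:12,r3:2,r4:Mul1
  c11: CDB Mul1=24; stall  regs: r0:Add1,r1:Add2,r2:12,r3:2,r4:24
  c12: stall  regs: r0:Add1,r1:Add2,r2:12,r3:2,r4:24
  c13: CDB Add1=-1; issue SUB r1<-Add1  regs: r0:-1,r1:Add1,r2:12,r3:2,r4:24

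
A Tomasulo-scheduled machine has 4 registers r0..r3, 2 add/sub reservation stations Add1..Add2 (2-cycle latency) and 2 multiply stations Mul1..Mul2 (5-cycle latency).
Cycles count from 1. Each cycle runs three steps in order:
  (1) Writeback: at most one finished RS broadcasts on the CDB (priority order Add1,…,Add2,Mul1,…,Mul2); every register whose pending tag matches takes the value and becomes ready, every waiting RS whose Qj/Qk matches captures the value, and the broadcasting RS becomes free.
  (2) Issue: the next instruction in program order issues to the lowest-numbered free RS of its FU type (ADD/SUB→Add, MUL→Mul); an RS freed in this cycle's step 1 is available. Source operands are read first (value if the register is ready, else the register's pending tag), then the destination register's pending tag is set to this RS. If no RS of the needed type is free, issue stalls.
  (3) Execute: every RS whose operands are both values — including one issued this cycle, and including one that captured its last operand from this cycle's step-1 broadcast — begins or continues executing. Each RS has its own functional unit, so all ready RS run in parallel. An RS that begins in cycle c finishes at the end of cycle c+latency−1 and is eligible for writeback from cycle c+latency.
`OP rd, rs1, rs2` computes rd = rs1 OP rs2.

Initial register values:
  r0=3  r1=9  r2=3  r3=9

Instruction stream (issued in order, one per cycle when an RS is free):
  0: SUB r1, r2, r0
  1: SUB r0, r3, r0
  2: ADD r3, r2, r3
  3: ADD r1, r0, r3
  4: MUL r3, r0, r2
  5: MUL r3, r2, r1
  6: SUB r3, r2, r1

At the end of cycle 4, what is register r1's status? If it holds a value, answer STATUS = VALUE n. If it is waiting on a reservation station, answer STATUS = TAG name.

STATUS = TAG Add2

cycle 1: issue SUB r1<-Add1 // r0:3,r1:Add1,r2:3,r3:9
cycle 2: issue SUB r0<-Add2 // r0:Add2,r1:Add1,r2:3,r3:9
cycle 3: CDB Add1=0; issue ADD r3<-Add1 // r0:Add2,r1:0,r2:3,r3:Add1
cycle 4: CDB Add2=6; issue ADD r1<-Add2 // r0:6,r1:Add2,r2:3,r3:Add1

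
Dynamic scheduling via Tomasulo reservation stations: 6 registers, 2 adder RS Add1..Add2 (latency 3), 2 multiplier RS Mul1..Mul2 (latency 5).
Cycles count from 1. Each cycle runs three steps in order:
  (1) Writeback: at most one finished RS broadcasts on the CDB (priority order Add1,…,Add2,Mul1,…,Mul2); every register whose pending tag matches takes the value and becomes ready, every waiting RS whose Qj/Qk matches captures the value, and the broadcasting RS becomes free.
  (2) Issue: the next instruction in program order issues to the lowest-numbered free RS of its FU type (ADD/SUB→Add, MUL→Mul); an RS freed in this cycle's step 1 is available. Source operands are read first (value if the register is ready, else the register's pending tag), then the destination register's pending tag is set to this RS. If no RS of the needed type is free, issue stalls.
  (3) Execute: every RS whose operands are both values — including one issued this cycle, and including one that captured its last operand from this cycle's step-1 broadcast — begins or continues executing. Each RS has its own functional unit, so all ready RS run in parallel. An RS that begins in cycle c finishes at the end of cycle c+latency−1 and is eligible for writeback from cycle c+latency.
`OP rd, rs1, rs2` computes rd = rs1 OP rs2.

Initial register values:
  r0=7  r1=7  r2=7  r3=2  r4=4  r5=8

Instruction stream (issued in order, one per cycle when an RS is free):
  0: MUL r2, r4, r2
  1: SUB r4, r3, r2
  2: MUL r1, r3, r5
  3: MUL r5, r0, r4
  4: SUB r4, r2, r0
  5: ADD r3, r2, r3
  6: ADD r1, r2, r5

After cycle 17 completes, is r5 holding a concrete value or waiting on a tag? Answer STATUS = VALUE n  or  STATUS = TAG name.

cycle 1: issue MUL r2<-Mul1 // r0:7,r1:7,r2:Mul1,r3:2,r4:4,r5:8
cycle 2: issue SUB r4<-Add1 // r0:7,r1:7,r2:Mul1,r3:2,r4:Add1,r5:8
cycle 3: issue MUL r1<-Mul2 // r0:7,r1:Mul2,r2:Mul1,r3:2,r4:Add1,r5:8
cycle 4: stall // r0:7,r1:Mul2,r2:Mul1,r3:2,r4:Add1,r5:8
cycle 5: stall // r0:7,r1:Mul2,r2:Mul1,r3:2,r4:Add1,r5:8
cycle 6: CDB Mul1=28; issue MUL r5<-Mul1 // r0:7,r1:Mul2,r2:28,r3:2,r4:Add1,r5:Mul1
cycle 7: issue SUB r4<-Add2 // r0:7,r1:Mul2,r2:28,r3:2,r4:Add2,r5:Mul1
cycle 8: CDB Mul2=16; stall // r0:7,r1:16,r2:28,r3:2,r4:Add2,r5:Mul1
cycle 9: CDB Add1=-26; issue ADD r3<-Add1 // r0:7,r1:16,r2:28,r3:Add1,r4:Add2,r5:Mul1
cycle 10: CDB Add2=21; issue ADD r1<-Add2 // r0:7,r1:Add2,r2:28,r3:Add1,r4:21,r5:Mul1
cycle 11: - // r0:7,r1:Add2,r2:28,r3:Add1,r4:21,r5:Mul1
cycle 12: CDB Add1=30 // r0:7,r1:Add2,r2:28,r3:30,r4:21,r5:Mul1
cycle 13: - // r0:7,r1:Add2,r2:28,r3:30,r4:21,r5:Mul1
cycle 14: CDB Mul1=-182 // r0:7,r1:Add2,r2:28,r3:30,r4:21,r5:-182
cycle 15: - // r0:7,r1:Add2,r2:28,r3:30,r4:21,r5:-182
cycle 16: - // r0:7,r1:Add2,r2:28,r3:30,r4:21,r5:-182
cycle 17: CDB Add2=-154 // r0:7,r1:-154,r2:28,r3:30,r4:21,r5:-182

STATUS = VALUE -182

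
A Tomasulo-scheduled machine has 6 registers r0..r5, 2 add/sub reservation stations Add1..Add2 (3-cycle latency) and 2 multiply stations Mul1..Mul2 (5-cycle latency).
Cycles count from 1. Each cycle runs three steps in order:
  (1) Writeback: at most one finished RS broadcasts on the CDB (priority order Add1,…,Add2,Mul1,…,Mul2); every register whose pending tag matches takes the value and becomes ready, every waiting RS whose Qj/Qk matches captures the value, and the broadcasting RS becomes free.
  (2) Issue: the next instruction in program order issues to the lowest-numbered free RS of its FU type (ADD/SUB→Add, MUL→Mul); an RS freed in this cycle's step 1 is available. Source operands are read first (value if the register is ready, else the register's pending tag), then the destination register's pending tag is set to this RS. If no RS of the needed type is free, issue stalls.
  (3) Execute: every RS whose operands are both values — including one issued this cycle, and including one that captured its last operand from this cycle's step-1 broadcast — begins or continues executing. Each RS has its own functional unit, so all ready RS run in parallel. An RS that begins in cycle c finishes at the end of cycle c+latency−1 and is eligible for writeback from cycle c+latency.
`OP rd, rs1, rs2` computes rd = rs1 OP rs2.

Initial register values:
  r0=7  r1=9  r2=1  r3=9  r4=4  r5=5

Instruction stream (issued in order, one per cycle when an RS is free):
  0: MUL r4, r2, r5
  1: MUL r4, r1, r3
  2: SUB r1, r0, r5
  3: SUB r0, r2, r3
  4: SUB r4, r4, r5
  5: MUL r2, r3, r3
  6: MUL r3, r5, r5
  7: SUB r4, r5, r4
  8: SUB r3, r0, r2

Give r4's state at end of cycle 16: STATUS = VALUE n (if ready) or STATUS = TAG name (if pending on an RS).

cycle 1: issue MUL r4<-Mul1 // r0:7,r1:9,r2:1,r3:9,r4:Mul1,r5:5
cycle 2: issue MUL r4<-Mul2 // r0:7,r1:9,r2:1,r3:9,r4:Mul2,r5:5
cycle 3: issue SUB r1<-Add1 // r0:7,r1:Add1,r2:1,r3:9,r4:Mul2,r5:5
cycle 4: issue SUB r0<-Add2 // r0:Add2,r1:Add1,r2:1,r3:9,r4:Mul2,r5:5
cycle 5: stall // r0:Add2,r1:Add1,r2:1,r3:9,r4:Mul2,r5:5
cycle 6: CDB Add1=2; issue SUB r4<-Add1 // r0:Add2,r1:2,r2:1,r3:9,r4:Add1,r5:5
cycle 7: CDB Add2=-8; stall // r0:-8,r1:2,r2:1,r3:9,r4:Add1,r5:5
cycle 8: CDB Mul1=5; issue MUL r2<-Mul1 // r0:-8,r1:2,r2:Mul1,r3:9,r4:Add1,r5:5
cycle 9: CDB Mul2=81; issue MUL r3<-Mul2 // r0:-8,r1:2,r2:Mul1,r3:Mul2,r4:Add1,r5:5
cycle 10: issue SUB r4<-Add2 // r0:-8,r1:2,r2:Mul1,r3:Mul2,r4:Add2,r5:5
cycle 11: stall // r0:-8,r1:2,r2:Mul1,r3:Mul2,r4:Add2,r5:5
cycle 12: CDB Add1=76; issue SUB r3<-Add1 // r0:-8,r1:2,r2:Mul1,r3:Add1,r4:Add2,r5:5
cycle 13: CDB Mul1=81 // r0:-8,r1:2,r2:81,r3:Add1,r4:Add2,r5:5
cycle 14: CDB Mul2=25 // r0:-8,r1:2,r2:81,r3:Add1,r4:Add2,r5:5
cycle 15: CDB Add2=-71 // r0:-8,r1:2,r2:81,r3:Add1,r4:-71,r5:5
cycle 16: CDB Add1=-89 // r0:-8,r1:2,r2:81,r3:-89,r4:-71,r5:5

STATUS = VALUE -71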